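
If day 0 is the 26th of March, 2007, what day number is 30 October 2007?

218

Mar 26, 2007 → Apr 26, 2007: 31 days (March has 31).
Apr 26, 2007 → May 26, 2007: 30 days (April has 30).
May 26, 2007 → Jun 26, 2007: 31 days (May has 31).
Jun 26, 2007 → Jul 26, 2007: 30 days (June has 30).
Jul 26, 2007 → Aug 26, 2007: 31 days (July has 31).
Aug 26, 2007 → Sep 26, 2007: 31 days (August has 31).
Sep 26, 2007 → Oct 26, 2007: 30 days (September has 30).
Oct 26, 2007 → Oct 30, 2007: 4 days.
Total: 218 days.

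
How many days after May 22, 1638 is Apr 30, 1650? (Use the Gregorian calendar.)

May 22, 1638 → May 22, 1639: 365 days.
May 22, 1639 → May 22, 1640: 366 days (Feb 29, 1640 is in that span).
May 22, 1640 → May 22, 1641: 365 days.
May 22, 1641 → May 22, 1642: 365 days.
May 22, 1642 → May 22, 1643: 365 days.
May 22, 1643 → May 22, 1644: 366 days (Feb 29, 1644 is in that span).
May 22, 1644 → May 22, 1645: 365 days.
May 22, 1645 → May 22, 1646: 365 days.
May 22, 1646 → May 22, 1647: 365 days.
May 22, 1647 → May 22, 1648: 366 days (Feb 29, 1648 is in that span).
May 22, 1648 → May 22, 1649: 365 days.
May 22, 1649 → Jun 22, 1649: 31 days (May has 31).
Jun 22, 1649 → Jul 22, 1649: 30 days (June has 30).
Jul 22, 1649 → Aug 22, 1649: 31 days (July has 31).
Aug 22, 1649 → Sep 22, 1649: 31 days (August has 31).
Sep 22, 1649 → Oct 22, 1649: 30 days (September has 30).
Oct 22, 1649 → Nov 22, 1649: 31 days (October has 31).
Nov 22, 1649 → Dec 22, 1649: 30 days (November has 30).
Dec 22, 1649 → Jan 22, 1650: 31 days (December has 31).
Jan 22, 1650 → Feb 22, 1650: 31 days (January has 31).
Feb 22, 1650 → Mar 22, 1650: 28 days (February has 28).
Mar 22, 1650 → Apr 22, 1650: 31 days (March has 31).
Apr 22, 1650 → Apr 30, 1650: 8 days.
Total: 4361 days.

4361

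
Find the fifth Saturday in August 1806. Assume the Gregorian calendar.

August 30, 1806

August 1, 1806 is a Friday.
The first Saturday is therefore August 2 (1 days later).
The fifth Saturday is 2 + 4×7 = August 30.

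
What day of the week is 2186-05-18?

Doomsday rule: the anchor day for the 2100s is Sunday. For year 86: 86÷12 = 7 r 2, and 2÷4 = 0, so 7+2+0 = 9.
Sunday + 9 ≡ Tuesday — that's 2186's doomsday.
In May the doomsday date is May 9.
May 18 is 9 days after May 9; 9 mod 7 = 2, so Tuesday + 2 = Thursday.

Thursday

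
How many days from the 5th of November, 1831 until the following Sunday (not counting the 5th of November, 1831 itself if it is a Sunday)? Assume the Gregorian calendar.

Nov 5, 1831 is a Saturday.
From Saturday to the next Sunday is 1 day.

1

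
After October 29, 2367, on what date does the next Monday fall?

Oct 29, 2367 is a Sunday.
From Sunday to the next Monday is 1 day.
Oct 29, 2367 + 1 = Oct 30, 2367.

October 30, 2367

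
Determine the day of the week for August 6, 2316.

Doomsday rule: the anchor day for the 2300s is Wednesday. For year 16: 16÷12 = 1 r 4, and 4÷4 = 1, so 1+4+1 = 6.
Wednesday + 6 ≡ Tuesday — that's 2316's doomsday.
In August the doomsday date is Aug 8.
Aug 6 is 2 days before Aug 8; 2 mod 7 = 2, so Tuesday − 2 = Sunday.

Sunday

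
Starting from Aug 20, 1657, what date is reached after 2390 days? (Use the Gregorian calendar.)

+365 (one year) → Aug 20, 1658 (2025 left).
+365 (one year) → Aug 20, 1659 (1660 left).
+366 (one year; includes Feb 29, 1660) → Aug 20, 1660 (1294 left).
+365 (one year) → Aug 20, 1661 (929 left).
+365 (one year) → Aug 20, 1662 (564 left).
+365 (one year) → Aug 20, 1663 (199 left).
Aug has 31 days: +12 → Sep 1, 1663 (187 left).
Sep has 30 days: +30 → Oct 1, 1663 (157 left).
Oct has 31 days: +31 → Nov 1, 1663 (126 left).
Nov has 30 days: +30 → Dec 1, 1663 (96 left).
Dec has 31 days: +31 → Jan 1, 1664 (65 left).
Jan has 31 days: +31 → Feb 1, 1664 (34 left).
Feb has 29 days: +29 → Mar 1, 1664 (5 left).
+5 → Mar 6, 1664.

March 6, 1664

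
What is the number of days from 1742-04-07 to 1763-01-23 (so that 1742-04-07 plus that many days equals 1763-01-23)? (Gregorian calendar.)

Apr 7, 1742 → Apr 7, 1743: 365 days.
Apr 7, 1743 → Apr 7, 1744: 366 days (Feb 29, 1744 is in that span).
Apr 7, 1744 → Apr 7, 1745: 365 days.
Apr 7, 1745 → Apr 7, 1746: 365 days.
Apr 7, 1746 → Apr 7, 1747: 365 days.
Apr 7, 1747 → Apr 7, 1748: 366 days (Feb 29, 1748 is in that span).
Apr 7, 1748 → Apr 7, 1749: 365 days.
Apr 7, 1749 → Apr 7, 1750: 365 days.
Apr 7, 1750 → Apr 7, 1751: 365 days.
Apr 7, 1751 → Apr 7, 1752: 366 days (Feb 29, 1752 is in that span).
Apr 7, 1752 → Apr 7, 1753: 365 days.
Apr 7, 1753 → Apr 7, 1754: 365 days.
Apr 7, 1754 → Apr 7, 1755: 365 days.
Apr 7, 1755 → Apr 7, 1756: 366 days (Feb 29, 1756 is in that span).
Apr 7, 1756 → Apr 7, 1757: 365 days.
Apr 7, 1757 → Apr 7, 1758: 365 days.
Apr 7, 1758 → Apr 7, 1759: 365 days.
Apr 7, 1759 → Apr 7, 1760: 366 days (Feb 29, 1760 is in that span).
Apr 7, 1760 → Apr 7, 1761: 365 days.
Apr 7, 1761 → Apr 7, 1762: 365 days.
Apr 7, 1762 → May 7, 1762: 30 days (April has 30).
May 7, 1762 → Jun 7, 1762: 31 days (May has 31).
Jun 7, 1762 → Jul 7, 1762: 30 days (June has 30).
Jul 7, 1762 → Aug 7, 1762: 31 days (July has 31).
Aug 7, 1762 → Sep 7, 1762: 31 days (August has 31).
Sep 7, 1762 → Oct 7, 1762: 30 days (September has 30).
Oct 7, 1762 → Nov 7, 1762: 31 days (October has 31).
Nov 7, 1762 → Dec 7, 1762: 30 days (November has 30).
Dec 7, 1762 → Jan 7, 1763: 31 days (December has 31).
Jan 7, 1763 → Jan 23, 1763: 16 days.
Total: 7596 days.

7596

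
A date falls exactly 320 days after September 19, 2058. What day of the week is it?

First find the weekday of Sep 19, 2058. Doomsday rule: the anchor day for the 2000s is Tuesday. For year 58: 58÷12 = 4 r 10, and 10÷4 = 2, so 4+10+2 = 16.
Tuesday + 16 ≡ Thursday — that's 2058's doomsday.
In September the doomsday date is Sep 5.
Sep 19 is 14 days after Sep 5; 14 mod 7 = 0, so Thursday + 0 = Thursday.
320 mod 7 = 5, so 320 days after a Thursday is Thursday + 5 = Tuesday.

Tuesday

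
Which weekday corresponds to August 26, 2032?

Thursday

January 1, 2032 is a Thursday.
Jan 1, 2032 → Feb 1, 2032: 31 days (January has 31).
Feb 1, 2032 → Mar 1, 2032: 29 days (February has 29).
Mar 1, 2032 → Apr 1, 2032: 31 days (March has 31).
Apr 1, 2032 → May 1, 2032: 30 days (April has 30).
May 1, 2032 → Jun 1, 2032: 31 days (May has 31).
Jun 1, 2032 → Jul 1, 2032: 30 days (June has 30).
Jul 1, 2032 → Aug 1, 2032: 31 days (July has 31).
Aug 1, 2032 → Aug 26, 2032: 25 days.
Total: 238 days.
238 mod 7 = 0, so Thursday + 0 = Thursday.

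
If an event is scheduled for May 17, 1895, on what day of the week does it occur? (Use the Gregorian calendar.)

Doomsday rule: the anchor day for the 1800s is Friday. For year 95: 95÷12 = 7 r 11, and 11÷4 = 2, so 7+11+2 = 20.
Friday + 20 ≡ Thursday — that's 1895's doomsday.
In May the doomsday date is May 9.
May 17 is 8 days after May 9; 8 mod 7 = 1, so Thursday + 1 = Friday.

Friday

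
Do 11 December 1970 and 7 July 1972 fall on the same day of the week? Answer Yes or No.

Yes

From Dec 11, 1970 to Jul 7, 1972 is 574 days.
574 mod 7 = 0, so they are the same weekday.
(Dec 11, 1970 is a Friday; Jul 7, 1972 is a Friday.)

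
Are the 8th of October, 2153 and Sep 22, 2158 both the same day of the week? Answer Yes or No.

From Oct 8, 2153 to Sep 22, 2158 is 1810 days.
1810 mod 7 = 4, so they are different weekdays.
(Oct 8, 2153 is a Monday; Sep 22, 2158 is a Friday.)

No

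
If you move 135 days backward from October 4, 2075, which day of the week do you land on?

Oct 4, 2075 is a Friday.
135 mod 7 = 2, so 135 days before a Friday is Friday − 2 = Wednesday.

Wednesday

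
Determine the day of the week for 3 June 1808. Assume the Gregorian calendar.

Friday

Doomsday rule: the anchor day for the 1800s is Friday. For year 08: 8÷12 = 0 r 8, and 8÷4 = 2, so 0+8+2 = 10.
Friday + 10 ≡ Monday — that's 1808's doomsday.
In June the doomsday date is Jun 6.
Jun 3 is 3 days before Jun 6; 3 mod 7 = 3, so Monday − 3 = Friday.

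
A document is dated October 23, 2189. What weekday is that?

Friday

Doomsday rule: the anchor day for the 2100s is Sunday. For year 89: 89÷12 = 7 r 5, and 5÷4 = 1, so 7+5+1 = 13.
Sunday + 13 ≡ Saturday — that's 2189's doomsday.
In October the doomsday date is Oct 10.
Oct 23 is 13 days after Oct 10; 13 mod 7 = 6, so Saturday + 6 = Friday.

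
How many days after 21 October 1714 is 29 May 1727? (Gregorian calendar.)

4603

Oct 21, 1714 → Oct 21, 1715: 365 days.
Oct 21, 1715 → Oct 21, 1716: 366 days (Feb 29, 1716 is in that span).
Oct 21, 1716 → Oct 21, 1717: 365 days.
Oct 21, 1717 → Oct 21, 1718: 365 days.
Oct 21, 1718 → Oct 21, 1719: 365 days.
Oct 21, 1719 → Oct 21, 1720: 366 days (Feb 29, 1720 is in that span).
Oct 21, 1720 → Oct 21, 1721: 365 days.
Oct 21, 1721 → Oct 21, 1722: 365 days.
Oct 21, 1722 → Oct 21, 1723: 365 days.
Oct 21, 1723 → Oct 21, 1724: 366 days (Feb 29, 1724 is in that span).
Oct 21, 1724 → Oct 21, 1725: 365 days.
Oct 21, 1725 → Oct 21, 1726: 365 days.
Oct 21, 1726 → Nov 21, 1726: 31 days (October has 31).
Nov 21, 1726 → Dec 21, 1726: 30 days (November has 30).
Dec 21, 1726 → Jan 21, 1727: 31 days (December has 31).
Jan 21, 1727 → Feb 21, 1727: 31 days (January has 31).
Feb 21, 1727 → Mar 21, 1727: 28 days (February has 28).
Mar 21, 1727 → Apr 21, 1727: 31 days (March has 31).
Apr 21, 1727 → May 21, 1727: 30 days (April has 30).
May 21, 1727 → May 29, 1727: 8 days.
Total: 4603 days.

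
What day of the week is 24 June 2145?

January 1, 2145 is a Friday.
Jan 1, 2145 → Feb 1, 2145: 31 days (January has 31).
Feb 1, 2145 → Mar 1, 2145: 28 days (February has 28).
Mar 1, 2145 → Apr 1, 2145: 31 days (March has 31).
Apr 1, 2145 → May 1, 2145: 30 days (April has 30).
May 1, 2145 → Jun 1, 2145: 31 days (May has 31).
Jun 1, 2145 → Jun 24, 2145: 23 days.
Total: 174 days.
174 mod 7 = 6, so Friday + 6 = Thursday.

Thursday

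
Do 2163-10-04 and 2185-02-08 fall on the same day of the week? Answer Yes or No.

Yes

From Oct 4, 2163 to Feb 8, 2185 is 7798 days.
7798 mod 7 = 0, so they are the same weekday.
(Oct 4, 2163 is a Tuesday; Feb 8, 2185 is a Tuesday.)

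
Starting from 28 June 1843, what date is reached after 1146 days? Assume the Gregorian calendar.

+366 (one year; includes Feb 29, 1844) → Jun 28, 1844 (780 left).
+365 (one year) → Jun 28, 1845 (415 left).
+365 (one year) → Jun 28, 1846 (50 left).
Jun has 30 days: +3 → Jul 1, 1846 (47 left).
Jul has 31 days: +31 → Aug 1, 1846 (16 left).
+16 → Aug 17, 1846.

August 17, 1846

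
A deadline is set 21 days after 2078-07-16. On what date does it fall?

Jul has 31 days: +16 → Aug 1, 2078 (5 left).
+5 → Aug 6, 2078.

August 6, 2078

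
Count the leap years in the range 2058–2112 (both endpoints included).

Multiples of 4 in [2058,2112]: 14.
Of those, multiples of 100: 1 (not leap unless ÷400).
Multiples of 400: 0.
Leap years = 14 − 1 + 0 = 13.

13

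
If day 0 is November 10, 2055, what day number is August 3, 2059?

Nov 10, 2055 → Nov 10, 2056: 366 days (Feb 29, 2056 is in that span).
Nov 10, 2056 → Nov 10, 2057: 365 days.
Nov 10, 2057 → Nov 10, 2058: 365 days.
Nov 10, 2058 → Dec 10, 2058: 30 days (November has 30).
Dec 10, 2058 → Jan 10, 2059: 31 days (December has 31).
Jan 10, 2059 → Feb 10, 2059: 31 days (January has 31).
Feb 10, 2059 → Mar 10, 2059: 28 days (February has 28).
Mar 10, 2059 → Apr 10, 2059: 31 days (March has 31).
Apr 10, 2059 → May 10, 2059: 30 days (April has 30).
May 10, 2059 → Jun 10, 2059: 31 days (May has 31).
Jun 10, 2059 → Jul 10, 2059: 30 days (June has 30).
Jul 10, 2059 → Aug 3, 2059: 24 days.
Total: 1362 days.

1362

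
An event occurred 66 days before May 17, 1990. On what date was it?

−17 → Apr 30, 1990 (end of Apr, 30 days; 49 left).
−30 → Mar 31, 1990 (end of Mar, 31 days; 19 left).
−19 → Mar 12, 1990.

March 12, 1990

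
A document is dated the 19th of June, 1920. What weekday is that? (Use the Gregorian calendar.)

Saturday

Doomsday rule: the anchor day for the 1900s is Wednesday. For year 20: 20÷12 = 1 r 8, and 8÷4 = 2, so 1+8+2 = 11.
Wednesday + 11 ≡ Sunday — that's 1920's doomsday.
In June the doomsday date is Jun 6.
Jun 19 is 13 days after Jun 6; 13 mod 7 = 6, so Sunday + 6 = Saturday.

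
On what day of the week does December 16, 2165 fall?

Doomsday rule: the anchor day for the 2100s is Sunday. For year 65: 65÷12 = 5 r 5, and 5÷4 = 1, so 5+5+1 = 11.
Sunday + 11 ≡ Thursday — that's 2165's doomsday.
In December the doomsday date is Dec 12.
Dec 16 is 4 days after Dec 12; 4 mod 7 = 4, so Thursday + 4 = Monday.

Monday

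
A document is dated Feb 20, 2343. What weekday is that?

Saturday

Doomsday rule: the anchor day for the 2300s is Wednesday. For year 43: 43÷12 = 3 r 7, and 7÷4 = 1, so 3+7+1 = 11.
Wednesday + 11 ≡ Sunday — that's 2343's doomsday.
In February the doomsday date is Feb 28 (2343 is not a leap year).
Feb 20 is 8 days before Feb 28; 8 mod 7 = 1, so Sunday − 1 = Saturday.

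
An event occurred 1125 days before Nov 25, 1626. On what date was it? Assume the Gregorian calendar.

−365 (one year) → Nov 25, 1625 (760 left).
−365 (one year) → Nov 25, 1624 (395 left).
−25 → Oct 31, 1624 (end of Oct, 31 days; 370 left).
−31 → Sep 30, 1624 (end of Sep, 30 days; 339 left).
−30 → Aug 31, 1624 (end of Aug, 31 days; 309 left).
−31 → Jul 31, 1624 (end of Jul, 31 days; 278 left).
−31 → Jun 30, 1624 (end of Jun, 30 days; 247 left).
−30 → May 31, 1624 (end of May, 31 days; 217 left).
−31 → Apr 30, 1624 (end of Apr, 30 days; 186 left).
−30 → Mar 31, 1624 (end of Mar, 31 days; 156 left).
−31 → Feb 29, 1624 (end of Feb, 29 days; 125 left).
−29 → Jan 31, 1624 (end of Jan, 31 days; 96 left).
−31 → Dec 31, 1623 (end of Dec, 31 days; 65 left).
−31 → Nov 30, 1623 (end of Nov, 30 days; 34 left).
−30 → Oct 31, 1623 (end of Oct, 31 days; 4 left).
−4 → Oct 27, 1623.

October 27, 1623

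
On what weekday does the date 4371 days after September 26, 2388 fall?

Thursday

First find the weekday of Sep 26, 2388. Doomsday rule: the anchor day for the 2300s is Wednesday. For year 88: 88÷12 = 7 r 4, and 4÷4 = 1, so 7+4+1 = 12.
Wednesday + 12 ≡ Monday — that's 2388's doomsday.
In September the doomsday date is Sep 5.
Sep 26 is 21 days after Sep 5; 21 mod 7 = 0, so Monday + 0 = Monday.
4371 mod 7 = 3, so 4371 days after a Monday is Monday + 3 = Thursday.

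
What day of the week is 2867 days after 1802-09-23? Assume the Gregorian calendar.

Monday

First find the weekday of Sep 23, 1802. Doomsday rule: the anchor day for the 1800s is Friday. For year 02: 2÷12 = 0 r 2, and 2÷4 = 0, so 0+2+0 = 2.
Friday + 2 ≡ Sunday — that's 1802's doomsday.
In September the doomsday date is Sep 5.
Sep 23 is 18 days after Sep 5; 18 mod 7 = 4, so Sunday + 4 = Thursday.
2867 mod 7 = 4, so 2867 days after a Thursday is Thursday + 4 = Monday.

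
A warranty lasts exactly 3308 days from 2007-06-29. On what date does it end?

July 19, 2016

+366 (one year; includes Feb 29, 2008) → Jun 29, 2008 (2942 left).
+365 (one year) → Jun 29, 2009 (2577 left).
+365 (one year) → Jun 29, 2010 (2212 left).
+365 (one year) → Jun 29, 2011 (1847 left).
+366 (one year; includes Feb 29, 2012) → Jun 29, 2012 (1481 left).
+365 (one year) → Jun 29, 2013 (1116 left).
+365 (one year) → Jun 29, 2014 (751 left).
+365 (one year) → Jun 29, 2015 (386 left).
Jun has 30 days: +2 → Jul 1, 2015 (384 left).
Jul has 31 days: +31 → Aug 1, 2015 (353 left).
Aug has 31 days: +31 → Sep 1, 2015 (322 left).
Sep has 30 days: +30 → Oct 1, 2015 (292 left).
Oct has 31 days: +31 → Nov 1, 2015 (261 left).
Nov has 30 days: +30 → Dec 1, 2015 (231 left).
Dec has 31 days: +31 → Jan 1, 2016 (200 left).
Jan has 31 days: +31 → Feb 1, 2016 (169 left).
Feb has 29 days: +29 → Mar 1, 2016 (140 left).
Mar has 31 days: +31 → Apr 1, 2016 (109 left).
Apr has 30 days: +30 → May 1, 2016 (79 left).
May has 31 days: +31 → Jun 1, 2016 (48 left).
Jun has 30 days: +30 → Jul 1, 2016 (18 left).
+18 → Jul 19, 2016.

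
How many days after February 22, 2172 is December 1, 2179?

2839

Feb 22, 2172 → Feb 22, 2173: 366 days (Feb 29, 2172 is in that span).
Feb 22, 2173 → Feb 22, 2174: 365 days.
Feb 22, 2174 → Feb 22, 2175: 365 days.
Feb 22, 2175 → Feb 22, 2176: 365 days.
Feb 22, 2176 → Feb 22, 2177: 366 days (Feb 29, 2176 is in that span).
Feb 22, 2177 → Feb 22, 2178: 365 days.
Feb 22, 2178 → Feb 22, 2179: 365 days.
Feb 22, 2179 → Mar 22, 2179: 28 days (February has 28).
Mar 22, 2179 → Apr 22, 2179: 31 days (March has 31).
Apr 22, 2179 → May 22, 2179: 30 days (April has 30).
May 22, 2179 → Jun 22, 2179: 31 days (May has 31).
Jun 22, 2179 → Jul 22, 2179: 30 days (June has 30).
Jul 22, 2179 → Aug 22, 2179: 31 days (July has 31).
Aug 22, 2179 → Sep 22, 2179: 31 days (August has 31).
Sep 22, 2179 → Oct 22, 2179: 30 days (September has 30).
Oct 22, 2179 → Nov 22, 2179: 31 days (October has 31).
Nov 22, 2179 → Dec 1, 2179: 9 days.
Total: 2839 days.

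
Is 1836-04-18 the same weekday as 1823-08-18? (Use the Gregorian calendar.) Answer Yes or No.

Yes

From Aug 18, 1823 to Apr 18, 1836 is 4627 days.
4627 mod 7 = 0, so they are the same weekday.
(Aug 18, 1823 is a Monday; Apr 18, 1836 is a Monday.)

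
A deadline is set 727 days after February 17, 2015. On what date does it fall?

February 13, 2017

+365 (one year) → Feb 17, 2016 (362 left).
Feb has 29 days: +13 → Mar 1, 2016 (349 left).
Mar has 31 days: +31 → Apr 1, 2016 (318 left).
Apr has 30 days: +30 → May 1, 2016 (288 left).
May has 31 days: +31 → Jun 1, 2016 (257 left).
Jun has 30 days: +30 → Jul 1, 2016 (227 left).
Jul has 31 days: +31 → Aug 1, 2016 (196 left).
Aug has 31 days: +31 → Sep 1, 2016 (165 left).
Sep has 30 days: +30 → Oct 1, 2016 (135 left).
Oct has 31 days: +31 → Nov 1, 2016 (104 left).
Nov has 30 days: +30 → Dec 1, 2016 (74 left).
Dec has 31 days: +31 → Jan 1, 2017 (43 left).
Jan has 31 days: +31 → Feb 1, 2017 (12 left).
+12 → Feb 13, 2017.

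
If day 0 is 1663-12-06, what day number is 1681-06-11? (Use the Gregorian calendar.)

6397

Dec 6, 1663 → Dec 6, 1664: 366 days (Feb 29, 1664 is in that span).
Dec 6, 1664 → Dec 6, 1665: 365 days.
Dec 6, 1665 → Dec 6, 1666: 365 days.
Dec 6, 1666 → Dec 6, 1667: 365 days.
Dec 6, 1667 → Dec 6, 1668: 366 days (Feb 29, 1668 is in that span).
Dec 6, 1668 → Dec 6, 1669: 365 days.
Dec 6, 1669 → Dec 6, 1670: 365 days.
Dec 6, 1670 → Dec 6, 1671: 365 days.
Dec 6, 1671 → Dec 6, 1672: 366 days (Feb 29, 1672 is in that span).
Dec 6, 1672 → Dec 6, 1673: 365 days.
Dec 6, 1673 → Dec 6, 1674: 365 days.
Dec 6, 1674 → Dec 6, 1675: 365 days.
Dec 6, 1675 → Dec 6, 1676: 366 days (Feb 29, 1676 is in that span).
Dec 6, 1676 → Dec 6, 1677: 365 days.
Dec 6, 1677 → Dec 6, 1678: 365 days.
Dec 6, 1678 → Dec 6, 1679: 365 days.
Dec 6, 1679 → Dec 6, 1680: 366 days (Feb 29, 1680 is in that span).
Dec 6, 1680 → Jan 6, 1681: 31 days (December has 31).
Jan 6, 1681 → Feb 6, 1681: 31 days (January has 31).
Feb 6, 1681 → Mar 6, 1681: 28 days (February has 28).
Mar 6, 1681 → Apr 6, 1681: 31 days (March has 31).
Apr 6, 1681 → May 6, 1681: 30 days (April has 30).
May 6, 1681 → Jun 6, 1681: 31 days (May has 31).
Jun 6, 1681 → Jun 11, 1681: 5 days.
Total: 6397 days.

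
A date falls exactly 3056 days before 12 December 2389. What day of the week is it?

Friday

Dec 12, 2389 is a Tuesday.
3056 mod 7 = 4, so 3056 days before a Tuesday is Tuesday − 4 = Friday.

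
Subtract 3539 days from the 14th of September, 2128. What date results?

January 6, 2119

−366 (one year; includes Feb 29, 2128) → Sep 14, 2127 (3173 left).
−365 (one year) → Sep 14, 2126 (2808 left).
−365 (one year) → Sep 14, 2125 (2443 left).
−365 (one year) → Sep 14, 2124 (2078 left).
−366 (one year; includes Feb 29, 2124) → Sep 14, 2123 (1712 left).
−365 (one year) → Sep 14, 2122 (1347 left).
−365 (one year) → Sep 14, 2121 (982 left).
−365 (one year) → Sep 14, 2120 (617 left).
−366 (one year; includes Feb 29, 2120) → Sep 14, 2119 (251 left).
−14 → Aug 31, 2119 (end of Aug, 31 days; 237 left).
−31 → Jul 31, 2119 (end of Jul, 31 days; 206 left).
−31 → Jun 30, 2119 (end of Jun, 30 days; 175 left).
−30 → May 31, 2119 (end of May, 31 days; 145 left).
−31 → Apr 30, 2119 (end of Apr, 30 days; 114 left).
−30 → Mar 31, 2119 (end of Mar, 31 days; 84 left).
−31 → Feb 28, 2119 (end of Feb, 28 days; 53 left).
−28 → Jan 31, 2119 (end of Jan, 31 days; 25 left).
−25 → Jan 6, 2119.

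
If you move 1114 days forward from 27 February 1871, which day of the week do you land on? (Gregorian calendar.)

First find the weekday of Feb 27, 1871. Doomsday rule: the anchor day for the 1800s is Friday. For year 71: 71÷12 = 5 r 11, and 11÷4 = 2, so 5+11+2 = 18.
Friday + 18 ≡ Tuesday — that's 1871's doomsday.
In February the doomsday date is Feb 28 (1871 is not a leap year).
Feb 27 is 1 day before Feb 28; 1 mod 7 = 1, so Tuesday − 1 = Monday.
1114 mod 7 = 1, so 1114 days after a Monday is Monday + 1 = Tuesday.

Tuesday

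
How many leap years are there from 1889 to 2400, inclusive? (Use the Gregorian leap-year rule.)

Multiples of 4 in [1889,2400]: 128.
Of those, multiples of 100: 6 (not leap unless ÷400).
Multiples of 400: 2.
Leap years = 128 − 6 + 2 = 124.

124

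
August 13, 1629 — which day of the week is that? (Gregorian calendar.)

Doomsday rule: the anchor day for the 1600s is Tuesday. For year 29: 29÷12 = 2 r 5, and 5÷4 = 1, so 2+5+1 = 8.
Tuesday + 8 ≡ Wednesday — that's 1629's doomsday.
In August the doomsday date is Aug 8.
Aug 13 is 5 days after Aug 8; 5 mod 7 = 5, so Wednesday + 5 = Monday.

Monday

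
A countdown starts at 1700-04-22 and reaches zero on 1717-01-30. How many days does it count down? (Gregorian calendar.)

6127

Apr 22, 1700 → Apr 22, 1701: 365 days.
Apr 22, 1701 → Apr 22, 1702: 365 days.
Apr 22, 1702 → Apr 22, 1703: 365 days.
Apr 22, 1703 → Apr 22, 1704: 366 days (Feb 29, 1704 is in that span).
Apr 22, 1704 → Apr 22, 1705: 365 days.
Apr 22, 1705 → Apr 22, 1706: 365 days.
Apr 22, 1706 → Apr 22, 1707: 365 days.
Apr 22, 1707 → Apr 22, 1708: 366 days (Feb 29, 1708 is in that span).
Apr 22, 1708 → Apr 22, 1709: 365 days.
Apr 22, 1709 → Apr 22, 1710: 365 days.
Apr 22, 1710 → Apr 22, 1711: 365 days.
Apr 22, 1711 → Apr 22, 1712: 366 days (Feb 29, 1712 is in that span).
Apr 22, 1712 → Apr 22, 1713: 365 days.
Apr 22, 1713 → Apr 22, 1714: 365 days.
Apr 22, 1714 → Apr 22, 1715: 365 days.
Apr 22, 1715 → Apr 22, 1716: 366 days (Feb 29, 1716 is in that span).
Apr 22, 1716 → May 22, 1716: 30 days (April has 30).
May 22, 1716 → Jun 22, 1716: 31 days (May has 31).
Jun 22, 1716 → Jul 22, 1716: 30 days (June has 30).
Jul 22, 1716 → Aug 22, 1716: 31 days (July has 31).
Aug 22, 1716 → Sep 22, 1716: 31 days (August has 31).
Sep 22, 1716 → Oct 22, 1716: 30 days (September has 30).
Oct 22, 1716 → Nov 22, 1716: 31 days (October has 31).
Nov 22, 1716 → Dec 22, 1716: 30 days (November has 30).
Dec 22, 1716 → Jan 22, 1717: 31 days (December has 31).
Jan 22, 1717 → Jan 30, 1717: 8 days.
Total: 6127 days.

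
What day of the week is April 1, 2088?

Thursday

January 1, 2088 is a Thursday.
Jan 1, 2088 → Feb 1, 2088: 31 days (January has 31).
Feb 1, 2088 → Mar 1, 2088: 29 days (February has 29).
Mar 1, 2088 → Apr 1, 2088: 31 days.
Total: 91 days.
91 mod 7 = 0, so Thursday + 0 = Thursday.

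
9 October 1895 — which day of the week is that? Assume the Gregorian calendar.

Doomsday rule: the anchor day for the 1800s is Friday. For year 95: 95÷12 = 7 r 11, and 11÷4 = 2, so 7+11+2 = 20.
Friday + 20 ≡ Thursday — that's 1895's doomsday.
In October the doomsday date is Oct 10.
Oct 9 is 1 day before Oct 10; 1 mod 7 = 1, so Thursday − 1 = Wednesday.

Wednesday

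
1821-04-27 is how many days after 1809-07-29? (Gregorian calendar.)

4290

Jul 29, 1809 → Jul 29, 1810: 365 days.
Jul 29, 1810 → Jul 29, 1811: 365 days.
Jul 29, 1811 → Jul 29, 1812: 366 days (Feb 29, 1812 is in that span).
Jul 29, 1812 → Jul 29, 1813: 365 days.
Jul 29, 1813 → Jul 29, 1814: 365 days.
Jul 29, 1814 → Jul 29, 1815: 365 days.
Jul 29, 1815 → Jul 29, 1816: 366 days (Feb 29, 1816 is in that span).
Jul 29, 1816 → Jul 29, 1817: 365 days.
Jul 29, 1817 → Jul 29, 1818: 365 days.
Jul 29, 1818 → Jul 29, 1819: 365 days.
Jul 29, 1819 → Jul 29, 1820: 366 days (Feb 29, 1820 is in that span).
Jul 29, 1820 → Aug 29, 1820: 31 days (July has 31).
Aug 29, 1820 → Sep 29, 1820: 31 days (August has 31).
Sep 29, 1820 → Oct 29, 1820: 30 days (September has 30).
Oct 29, 1820 → Nov 29, 1820: 31 days (October has 31).
Nov 29, 1820 → Dec 29, 1820: 30 days (November has 30).
Dec 29, 1820 → Jan 29, 1821: 31 days (December has 31).
Jan 29, 1821 → Feb 28, 1821: 30 days (January has 31).
Feb 28, 1821 → Mar 28, 1821: 28 days (February has 28).
Mar 28, 1821 → Apr 27, 1821: 30 days.
Total: 4290 days.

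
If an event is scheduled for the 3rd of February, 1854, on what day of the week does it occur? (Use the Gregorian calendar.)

Friday

Doomsday rule: the anchor day for the 1800s is Friday. For year 54: 54÷12 = 4 r 6, and 6÷4 = 1, so 4+6+1 = 11.
Friday + 11 ≡ Tuesday — that's 1854's doomsday.
In February the doomsday date is Feb 28 (1854 is not a leap year).
Feb 3 is 25 days before Feb 28; 25 mod 7 = 4, so Tuesday − 4 = Friday.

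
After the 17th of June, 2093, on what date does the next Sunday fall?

Jun 17, 2093 is a Wednesday.
From Wednesday to the next Sunday is 4 days.
Jun 17, 2093 + 4 = Jun 21, 2093.

June 21, 2093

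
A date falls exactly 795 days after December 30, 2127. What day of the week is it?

Saturday

Dec 30, 2127 is a Tuesday.
795 mod 7 = 4, so 795 days after a Tuesday is Tuesday + 4 = Saturday.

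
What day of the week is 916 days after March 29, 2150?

First find the weekday of Mar 29, 2150. Doomsday rule: the anchor day for the 2100s is Sunday. For year 50: 50÷12 = 4 r 2, and 2÷4 = 0, so 4+2+0 = 6.
Sunday + 6 ≡ Saturday — that's 2150's doomsday.
In March the doomsday date is Mar 14.
Mar 29 is 15 days after Mar 14; 15 mod 7 = 1, so Saturday + 1 = Sunday.
916 mod 7 = 6, so 916 days after a Sunday is Sunday + 6 = Saturday.

Saturday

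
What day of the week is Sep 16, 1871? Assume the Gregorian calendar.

Doomsday rule: the anchor day for the 1800s is Friday. For year 71: 71÷12 = 5 r 11, and 11÷4 = 2, so 5+11+2 = 18.
Friday + 18 ≡ Tuesday — that's 1871's doomsday.
In September the doomsday date is Sep 5.
Sep 16 is 11 days after Sep 5; 11 mod 7 = 4, so Tuesday + 4 = Saturday.

Saturday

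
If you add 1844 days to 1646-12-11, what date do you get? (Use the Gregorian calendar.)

+365 (one year) → Dec 11, 1647 (1479 left).
+366 (one year; includes Feb 29, 1648) → Dec 11, 1648 (1113 left).
+365 (one year) → Dec 11, 1649 (748 left).
+365 (one year) → Dec 11, 1650 (383 left).
Dec has 31 days: +21 → Jan 1, 1651 (362 left).
Jan has 31 days: +31 → Feb 1, 1651 (331 left).
Feb has 28 days: +28 → Mar 1, 1651 (303 left).
Mar has 31 days: +31 → Apr 1, 1651 (272 left).
Apr has 30 days: +30 → May 1, 1651 (242 left).
May has 31 days: +31 → Jun 1, 1651 (211 left).
Jun has 30 days: +30 → Jul 1, 1651 (181 left).
Jul has 31 days: +31 → Aug 1, 1651 (150 left).
Aug has 31 days: +31 → Sep 1, 1651 (119 left).
Sep has 30 days: +30 → Oct 1, 1651 (89 left).
Oct has 31 days: +31 → Nov 1, 1651 (58 left).
Nov has 30 days: +30 → Dec 1, 1651 (28 left).
+28 → Dec 29, 1651.

December 29, 1651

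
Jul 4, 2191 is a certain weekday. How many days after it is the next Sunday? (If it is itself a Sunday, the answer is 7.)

6

Jul 4, 2191 is a Monday.
From Monday to the next Sunday is 6 days.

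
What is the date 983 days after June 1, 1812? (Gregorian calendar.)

February 9, 1815

+365 (one year) → Jun 1, 1813 (618 left).
+365 (one year) → Jun 1, 1814 (253 left).
Jun has 30 days: +30 → Jul 1, 1814 (223 left).
Jul has 31 days: +31 → Aug 1, 1814 (192 left).
Aug has 31 days: +31 → Sep 1, 1814 (161 left).
Sep has 30 days: +30 → Oct 1, 1814 (131 left).
Oct has 31 days: +31 → Nov 1, 1814 (100 left).
Nov has 30 days: +30 → Dec 1, 1814 (70 left).
Dec has 31 days: +31 → Jan 1, 1815 (39 left).
Jan has 31 days: +31 → Feb 1, 1815 (8 left).
+8 → Feb 9, 1815.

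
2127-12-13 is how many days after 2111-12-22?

5835

Dec 22, 2111 → Dec 22, 2112: 366 days (Feb 29, 2112 is in that span).
Dec 22, 2112 → Dec 22, 2113: 365 days.
Dec 22, 2113 → Dec 22, 2114: 365 days.
Dec 22, 2114 → Dec 22, 2115: 365 days.
Dec 22, 2115 → Dec 22, 2116: 366 days (Feb 29, 2116 is in that span).
Dec 22, 2116 → Dec 22, 2117: 365 days.
Dec 22, 2117 → Dec 22, 2118: 365 days.
Dec 22, 2118 → Dec 22, 2119: 365 days.
Dec 22, 2119 → Dec 22, 2120: 366 days (Feb 29, 2120 is in that span).
Dec 22, 2120 → Dec 22, 2121: 365 days.
Dec 22, 2121 → Dec 22, 2122: 365 days.
Dec 22, 2122 → Dec 22, 2123: 365 days.
Dec 22, 2123 → Dec 22, 2124: 366 days (Feb 29, 2124 is in that span).
Dec 22, 2124 → Dec 22, 2125: 365 days.
Dec 22, 2125 → Dec 22, 2126: 365 days.
Dec 22, 2126 → Jan 22, 2127: 31 days (December has 31).
Jan 22, 2127 → Feb 22, 2127: 31 days (January has 31).
Feb 22, 2127 → Mar 22, 2127: 28 days (February has 28).
Mar 22, 2127 → Apr 22, 2127: 31 days (March has 31).
Apr 22, 2127 → May 22, 2127: 30 days (April has 30).
May 22, 2127 → Jun 22, 2127: 31 days (May has 31).
Jun 22, 2127 → Jul 22, 2127: 30 days (June has 30).
Jul 22, 2127 → Aug 22, 2127: 31 days (July has 31).
Aug 22, 2127 → Sep 22, 2127: 31 days (August has 31).
Sep 22, 2127 → Oct 22, 2127: 30 days (September has 30).
Oct 22, 2127 → Nov 22, 2127: 31 days (October has 31).
Nov 22, 2127 → Dec 13, 2127: 21 days.
Total: 5835 days.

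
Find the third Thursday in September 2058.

September 19, 2058

September 1, 2058 is a Sunday.
The first Thursday is therefore September 5 (4 days later).
The third Thursday is 5 + 2×7 = September 19.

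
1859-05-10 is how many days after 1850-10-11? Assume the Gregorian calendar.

3133

Oct 11, 1850 → Oct 11, 1851: 365 days.
Oct 11, 1851 → Oct 11, 1852: 366 days (Feb 29, 1852 is in that span).
Oct 11, 1852 → Oct 11, 1853: 365 days.
Oct 11, 1853 → Oct 11, 1854: 365 days.
Oct 11, 1854 → Oct 11, 1855: 365 days.
Oct 11, 1855 → Oct 11, 1856: 366 days (Feb 29, 1856 is in that span).
Oct 11, 1856 → Oct 11, 1857: 365 days.
Oct 11, 1857 → Oct 11, 1858: 365 days.
Oct 11, 1858 → Nov 11, 1858: 31 days (October has 31).
Nov 11, 1858 → Dec 11, 1858: 30 days (November has 30).
Dec 11, 1858 → Jan 11, 1859: 31 days (December has 31).
Jan 11, 1859 → Feb 11, 1859: 31 days (January has 31).
Feb 11, 1859 → Mar 11, 1859: 28 days (February has 28).
Mar 11, 1859 → Apr 11, 1859: 31 days (March has 31).
Apr 11, 1859 → May 10, 1859: 29 days.
Total: 3133 days.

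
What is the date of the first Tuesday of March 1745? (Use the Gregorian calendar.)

March 2, 1745

March 1, 1745 is a Monday.
The first Tuesday is therefore March 2 (1 days later).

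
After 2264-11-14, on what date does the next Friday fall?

November 18, 2264

Nov 14, 2264 is a Monday.
From Monday to the next Friday is 4 days.
Nov 14, 2264 + 4 = Nov 18, 2264.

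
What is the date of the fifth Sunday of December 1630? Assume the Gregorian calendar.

December 1, 1630 is a Sunday.
The first Sunday is therefore December 1 (same day).
The fifth Sunday is 1 + 4×7 = December 29.

December 29, 1630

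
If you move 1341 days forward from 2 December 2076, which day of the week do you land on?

Sunday

Dec 2, 2076 is a Wednesday.
1341 mod 7 = 4, so 1341 days after a Wednesday is Wednesday + 4 = Sunday.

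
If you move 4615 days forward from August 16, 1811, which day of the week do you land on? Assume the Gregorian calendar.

Sunday

Aug 16, 1811 is a Friday.
4615 mod 7 = 2, so 4615 days after a Friday is Friday + 2 = Sunday.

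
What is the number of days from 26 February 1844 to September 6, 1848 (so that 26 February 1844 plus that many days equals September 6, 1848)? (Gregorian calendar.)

Feb 26, 1844 → Feb 26, 1845: 366 days (Feb 29, 1844 is in that span).
Feb 26, 1845 → Feb 26, 1846: 365 days.
Feb 26, 1846 → Feb 26, 1847: 365 days.
Feb 26, 1847 → Feb 26, 1848: 365 days.
Feb 26, 1848 → Mar 26, 1848: 29 days (February has 29).
Mar 26, 1848 → Apr 26, 1848: 31 days (March has 31).
Apr 26, 1848 → May 26, 1848: 30 days (April has 30).
May 26, 1848 → Jun 26, 1848: 31 days (May has 31).
Jun 26, 1848 → Jul 26, 1848: 30 days (June has 30).
Jul 26, 1848 → Aug 26, 1848: 31 days (July has 31).
Aug 26, 1848 → Sep 6, 1848: 11 days.
Total: 1654 days.

1654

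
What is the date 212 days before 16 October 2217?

March 18, 2217

−16 → Sep 30, 2217 (end of Sep, 30 days; 196 left).
−30 → Aug 31, 2217 (end of Aug, 31 days; 166 left).
−31 → Jul 31, 2217 (end of Jul, 31 days; 135 left).
−31 → Jun 30, 2217 (end of Jun, 30 days; 104 left).
−30 → May 31, 2217 (end of May, 31 days; 74 left).
−31 → Apr 30, 2217 (end of Apr, 30 days; 43 left).
−30 → Mar 31, 2217 (end of Mar, 31 days; 13 left).
−13 → Mar 18, 2217.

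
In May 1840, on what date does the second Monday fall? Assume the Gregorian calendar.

May 11, 1840

May 1, 1840 is a Friday.
The first Monday is therefore May 4 (3 days later).
The second Monday is 4 + 1×7 = May 11.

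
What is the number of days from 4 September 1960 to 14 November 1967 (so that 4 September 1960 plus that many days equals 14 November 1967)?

2627

Sep 4, 1960 → Sep 4, 1961: 365 days.
Sep 4, 1961 → Sep 4, 1962: 365 days.
Sep 4, 1962 → Sep 4, 1963: 365 days.
Sep 4, 1963 → Sep 4, 1964: 366 days (Feb 29, 1964 is in that span).
Sep 4, 1964 → Sep 4, 1965: 365 days.
Sep 4, 1965 → Sep 4, 1966: 365 days.
Sep 4, 1966 → Sep 4, 1967: 365 days.
Sep 4, 1967 → Oct 4, 1967: 30 days (September has 30).
Oct 4, 1967 → Nov 4, 1967: 31 days (October has 31).
Nov 4, 1967 → Nov 14, 1967: 10 days.
Total: 2627 days.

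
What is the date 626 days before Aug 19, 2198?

December 1, 2196

−365 (one year) → Aug 19, 2197 (261 left).
−19 → Jul 31, 2197 (end of Jul, 31 days; 242 left).
−31 → Jun 30, 2197 (end of Jun, 30 days; 211 left).
−30 → May 31, 2197 (end of May, 31 days; 181 left).
−31 → Apr 30, 2197 (end of Apr, 30 days; 150 left).
−30 → Mar 31, 2197 (end of Mar, 31 days; 120 left).
−31 → Feb 28, 2197 (end of Feb, 28 days; 89 left).
−28 → Jan 31, 2197 (end of Jan, 31 days; 61 left).
−31 → Dec 31, 2196 (end of Dec, 31 days; 30 left).
−30 → Dec 1, 2196.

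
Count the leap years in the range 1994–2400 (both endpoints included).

Multiples of 4 in [1994,2400]: 102.
Of those, multiples of 100: 5 (not leap unless ÷400).
Multiples of 400: 2.
Leap years = 102 − 5 + 2 = 99.

99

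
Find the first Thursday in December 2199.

December 5, 2199

December 1, 2199 is a Sunday.
The first Thursday is therefore December 5 (4 days later).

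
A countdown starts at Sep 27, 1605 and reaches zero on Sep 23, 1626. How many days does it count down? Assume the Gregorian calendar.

7666

Sep 27, 1605 → Sep 27, 1606: 365 days.
Sep 27, 1606 → Sep 27, 1607: 365 days.
Sep 27, 1607 → Sep 27, 1608: 366 days (Feb 29, 1608 is in that span).
Sep 27, 1608 → Sep 27, 1609: 365 days.
Sep 27, 1609 → Sep 27, 1610: 365 days.
Sep 27, 1610 → Sep 27, 1611: 365 days.
Sep 27, 1611 → Sep 27, 1612: 366 days (Feb 29, 1612 is in that span).
Sep 27, 1612 → Sep 27, 1613: 365 days.
Sep 27, 1613 → Sep 27, 1614: 365 days.
Sep 27, 1614 → Sep 27, 1615: 365 days.
Sep 27, 1615 → Sep 27, 1616: 366 days (Feb 29, 1616 is in that span).
Sep 27, 1616 → Sep 27, 1617: 365 days.
Sep 27, 1617 → Sep 27, 1618: 365 days.
Sep 27, 1618 → Sep 27, 1619: 365 days.
Sep 27, 1619 → Sep 27, 1620: 366 days (Feb 29, 1620 is in that span).
Sep 27, 1620 → Sep 27, 1621: 365 days.
Sep 27, 1621 → Sep 27, 1622: 365 days.
Sep 27, 1622 → Sep 27, 1623: 365 days.
Sep 27, 1623 → Sep 27, 1624: 366 days (Feb 29, 1624 is in that span).
Sep 27, 1624 → Sep 27, 1625: 365 days.
Sep 27, 1625 → Oct 27, 1625: 30 days (September has 30).
Oct 27, 1625 → Nov 27, 1625: 31 days (October has 31).
Nov 27, 1625 → Dec 27, 1625: 30 days (November has 30).
Dec 27, 1625 → Jan 27, 1626: 31 days (December has 31).
Jan 27, 1626 → Feb 27, 1626: 31 days (January has 31).
Feb 27, 1626 → Mar 27, 1626: 28 days (February has 28).
Mar 27, 1626 → Apr 27, 1626: 31 days (March has 31).
Apr 27, 1626 → May 27, 1626: 30 days (April has 30).
May 27, 1626 → Jun 27, 1626: 31 days (May has 31).
Jun 27, 1626 → Jul 27, 1626: 30 days (June has 30).
Jul 27, 1626 → Aug 27, 1626: 31 days (July has 31).
Aug 27, 1626 → Sep 23, 1626: 27 days.
Total: 7666 days.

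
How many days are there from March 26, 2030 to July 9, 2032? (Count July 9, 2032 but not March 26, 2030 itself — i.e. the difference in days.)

836

Mar 26, 2030 → Mar 26, 2031: 365 days.
Mar 26, 2031 → Mar 26, 2032: 366 days (Feb 29, 2032 is in that span).
Mar 26, 2032 → Apr 26, 2032: 31 days (March has 31).
Apr 26, 2032 → May 26, 2032: 30 days (April has 30).
May 26, 2032 → Jun 26, 2032: 31 days (May has 31).
Jun 26, 2032 → Jul 9, 2032: 13 days.
Total: 836 days.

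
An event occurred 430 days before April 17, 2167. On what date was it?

−365 (one year) → Apr 17, 2166 (65 left).
−17 → Mar 31, 2166 (end of Mar, 31 days; 48 left).
−31 → Feb 28, 2166 (end of Feb, 28 days; 17 left).
−17 → Feb 11, 2166.

February 11, 2166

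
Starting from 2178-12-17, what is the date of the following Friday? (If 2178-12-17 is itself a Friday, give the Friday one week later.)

December 18, 2178

Dec 17, 2178 is a Thursday.
From Thursday to the next Friday is 1 day.
Dec 17, 2178 + 1 = Dec 18, 2178.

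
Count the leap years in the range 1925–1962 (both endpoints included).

9

Multiples of 4 in [1925,1962]: 9.
Of those, multiples of 100: 0 (not leap unless ÷400).
Multiples of 400: 0.
Leap years = 9 − 0 + 0 = 9.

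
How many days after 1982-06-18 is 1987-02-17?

Jun 18, 1982 → Jun 18, 1983: 365 days.
Jun 18, 1983 → Jun 18, 1984: 366 days (Feb 29, 1984 is in that span).
Jun 18, 1984 → Jun 18, 1985: 365 days.
Jun 18, 1985 → Jun 18, 1986: 365 days.
Jun 18, 1986 → Jul 18, 1986: 30 days (June has 30).
Jul 18, 1986 → Aug 18, 1986: 31 days (July has 31).
Aug 18, 1986 → Sep 18, 1986: 31 days (August has 31).
Sep 18, 1986 → Oct 18, 1986: 30 days (September has 30).
Oct 18, 1986 → Nov 18, 1986: 31 days (October has 31).
Nov 18, 1986 → Dec 18, 1986: 30 days (November has 30).
Dec 18, 1986 → Jan 18, 1987: 31 days (December has 31).
Jan 18, 1987 → Feb 17, 1987: 30 days.
Total: 1705 days.

1705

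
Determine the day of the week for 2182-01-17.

Thursday

Doomsday rule: the anchor day for the 2100s is Sunday. For year 82: 82÷12 = 6 r 10, and 10÷4 = 2, so 6+10+2 = 18.
Sunday + 18 ≡ Thursday — that's 2182's doomsday.
In January the doomsday date is Jan 3 (2182 is not a leap year).
Jan 17 is 14 days after Jan 3; 14 mod 7 = 0, so Thursday + 0 = Thursday.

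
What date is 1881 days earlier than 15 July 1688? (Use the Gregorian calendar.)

−366 (one year; includes Feb 29, 1688) → Jul 15, 1687 (1515 left).
−365 (one year) → Jul 15, 1686 (1150 left).
−365 (one year) → Jul 15, 1685 (785 left).
−365 (one year) → Jul 15, 1684 (420 left).
−366 (one year; includes Feb 29, 1684) → Jul 15, 1683 (54 left).
−15 → Jun 30, 1683 (end of Jun, 30 days; 39 left).
−30 → May 31, 1683 (end of May, 31 days; 9 left).
−9 → May 22, 1683.

May 22, 1683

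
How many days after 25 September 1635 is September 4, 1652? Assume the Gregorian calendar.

6189

Sep 25, 1635 → Sep 25, 1636: 366 days (Feb 29, 1636 is in that span).
Sep 25, 1636 → Sep 25, 1637: 365 days.
Sep 25, 1637 → Sep 25, 1638: 365 days.
Sep 25, 1638 → Sep 25, 1639: 365 days.
Sep 25, 1639 → Sep 25, 1640: 366 days (Feb 29, 1640 is in that span).
Sep 25, 1640 → Sep 25, 1641: 365 days.
Sep 25, 1641 → Sep 25, 1642: 365 days.
Sep 25, 1642 → Sep 25, 1643: 365 days.
Sep 25, 1643 → Sep 25, 1644: 366 days (Feb 29, 1644 is in that span).
Sep 25, 1644 → Sep 25, 1645: 365 days.
Sep 25, 1645 → Sep 25, 1646: 365 days.
Sep 25, 1646 → Sep 25, 1647: 365 days.
Sep 25, 1647 → Sep 25, 1648: 366 days (Feb 29, 1648 is in that span).
Sep 25, 1648 → Sep 25, 1649: 365 days.
Sep 25, 1649 → Sep 25, 1650: 365 days.
Sep 25, 1650 → Sep 25, 1651: 365 days.
Sep 25, 1651 → Oct 25, 1651: 30 days (September has 30).
Oct 25, 1651 → Nov 25, 1651: 31 days (October has 31).
Nov 25, 1651 → Dec 25, 1651: 30 days (November has 30).
Dec 25, 1651 → Jan 25, 1652: 31 days (December has 31).
Jan 25, 1652 → Feb 25, 1652: 31 days (January has 31).
Feb 25, 1652 → Mar 25, 1652: 29 days (February has 29).
Mar 25, 1652 → Apr 25, 1652: 31 days (March has 31).
Apr 25, 1652 → May 25, 1652: 30 days (April has 30).
May 25, 1652 → Jun 25, 1652: 31 days (May has 31).
Jun 25, 1652 → Jul 25, 1652: 30 days (June has 30).
Jul 25, 1652 → Aug 25, 1652: 31 days (July has 31).
Aug 25, 1652 → Sep 4, 1652: 10 days.
Total: 6189 days.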